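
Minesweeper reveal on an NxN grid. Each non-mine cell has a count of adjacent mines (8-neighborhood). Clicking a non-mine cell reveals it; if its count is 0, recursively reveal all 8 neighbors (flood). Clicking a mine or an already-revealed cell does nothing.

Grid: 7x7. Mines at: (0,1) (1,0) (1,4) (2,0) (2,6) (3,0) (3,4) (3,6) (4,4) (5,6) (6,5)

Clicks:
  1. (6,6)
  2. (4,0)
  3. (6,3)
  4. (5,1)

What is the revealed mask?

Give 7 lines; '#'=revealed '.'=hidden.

Answer: .......
.###...
.###...
.###...
####...
#####..
#####.#

Derivation:
Click 1 (6,6) count=2: revealed 1 new [(6,6)] -> total=1
Click 2 (4,0) count=1: revealed 1 new [(4,0)] -> total=2
Click 3 (6,3) count=0: revealed 22 new [(1,1) (1,2) (1,3) (2,1) (2,2) (2,3) (3,1) (3,2) (3,3) (4,1) (4,2) (4,3) (5,0) (5,1) (5,2) (5,3) (5,4) (6,0) (6,1) (6,2) (6,3) (6,4)] -> total=24
Click 4 (5,1) count=0: revealed 0 new [(none)] -> total=24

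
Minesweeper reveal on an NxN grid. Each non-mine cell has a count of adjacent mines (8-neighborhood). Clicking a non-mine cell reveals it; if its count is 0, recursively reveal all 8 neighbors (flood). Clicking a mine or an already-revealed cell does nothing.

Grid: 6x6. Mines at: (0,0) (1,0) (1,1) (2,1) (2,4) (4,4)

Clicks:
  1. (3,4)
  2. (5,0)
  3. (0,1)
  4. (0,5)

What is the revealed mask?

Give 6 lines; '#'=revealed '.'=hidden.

Click 1 (3,4) count=2: revealed 1 new [(3,4)] -> total=1
Click 2 (5,0) count=0: revealed 12 new [(3,0) (3,1) (3,2) (3,3) (4,0) (4,1) (4,2) (4,3) (5,0) (5,1) (5,2) (5,3)] -> total=13
Click 3 (0,1) count=3: revealed 1 new [(0,1)] -> total=14
Click 4 (0,5) count=0: revealed 8 new [(0,2) (0,3) (0,4) (0,5) (1,2) (1,3) (1,4) (1,5)] -> total=22

Answer: .#####
..####
......
#####.
####..
####..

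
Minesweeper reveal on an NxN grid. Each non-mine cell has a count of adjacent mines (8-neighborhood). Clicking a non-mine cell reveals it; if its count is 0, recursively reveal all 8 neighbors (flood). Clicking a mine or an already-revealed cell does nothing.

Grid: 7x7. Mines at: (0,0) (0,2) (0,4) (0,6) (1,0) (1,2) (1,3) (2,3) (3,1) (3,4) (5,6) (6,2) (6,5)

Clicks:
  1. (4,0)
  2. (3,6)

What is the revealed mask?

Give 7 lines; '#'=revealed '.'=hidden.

Click 1 (4,0) count=1: revealed 1 new [(4,0)] -> total=1
Click 2 (3,6) count=0: revealed 8 new [(1,5) (1,6) (2,5) (2,6) (3,5) (3,6) (4,5) (4,6)] -> total=9

Answer: .......
.....##
.....##
.....##
#....##
.......
.......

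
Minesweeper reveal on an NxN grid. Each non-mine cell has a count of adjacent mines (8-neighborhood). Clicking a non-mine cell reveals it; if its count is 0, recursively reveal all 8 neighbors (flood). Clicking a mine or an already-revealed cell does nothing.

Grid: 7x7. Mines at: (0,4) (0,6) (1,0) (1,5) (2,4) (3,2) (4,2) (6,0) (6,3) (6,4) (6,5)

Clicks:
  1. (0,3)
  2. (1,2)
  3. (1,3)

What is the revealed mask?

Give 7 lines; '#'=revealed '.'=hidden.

Click 1 (0,3) count=1: revealed 1 new [(0,3)] -> total=1
Click 2 (1,2) count=0: revealed 8 new [(0,1) (0,2) (1,1) (1,2) (1,3) (2,1) (2,2) (2,3)] -> total=9
Click 3 (1,3) count=2: revealed 0 new [(none)] -> total=9

Answer: .###...
.###...
.###...
.......
.......
.......
.......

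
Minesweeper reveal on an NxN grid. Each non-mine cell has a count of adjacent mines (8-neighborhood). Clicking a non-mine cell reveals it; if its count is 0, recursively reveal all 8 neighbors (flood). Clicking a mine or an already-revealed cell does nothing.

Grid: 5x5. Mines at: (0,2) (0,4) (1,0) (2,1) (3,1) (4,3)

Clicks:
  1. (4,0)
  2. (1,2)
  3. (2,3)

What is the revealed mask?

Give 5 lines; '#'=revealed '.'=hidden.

Click 1 (4,0) count=1: revealed 1 new [(4,0)] -> total=1
Click 2 (1,2) count=2: revealed 1 new [(1,2)] -> total=2
Click 3 (2,3) count=0: revealed 8 new [(1,3) (1,4) (2,2) (2,3) (2,4) (3,2) (3,3) (3,4)] -> total=10

Answer: .....
..###
..###
..###
#....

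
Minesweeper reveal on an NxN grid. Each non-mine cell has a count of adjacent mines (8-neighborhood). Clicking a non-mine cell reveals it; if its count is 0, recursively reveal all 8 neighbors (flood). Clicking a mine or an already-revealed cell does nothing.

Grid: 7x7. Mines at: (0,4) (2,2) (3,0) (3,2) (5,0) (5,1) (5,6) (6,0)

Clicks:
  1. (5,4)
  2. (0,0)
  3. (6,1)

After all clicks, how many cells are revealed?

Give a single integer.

Answer: 37

Derivation:
Click 1 (5,4) count=0: revealed 27 new [(0,5) (0,6) (1,3) (1,4) (1,5) (1,6) (2,3) (2,4) (2,5) (2,6) (3,3) (3,4) (3,5) (3,6) (4,2) (4,3) (4,4) (4,5) (4,6) (5,2) (5,3) (5,4) (5,5) (6,2) (6,3) (6,4) (6,5)] -> total=27
Click 2 (0,0) count=0: revealed 9 new [(0,0) (0,1) (0,2) (0,3) (1,0) (1,1) (1,2) (2,0) (2,1)] -> total=36
Click 3 (6,1) count=3: revealed 1 new [(6,1)] -> total=37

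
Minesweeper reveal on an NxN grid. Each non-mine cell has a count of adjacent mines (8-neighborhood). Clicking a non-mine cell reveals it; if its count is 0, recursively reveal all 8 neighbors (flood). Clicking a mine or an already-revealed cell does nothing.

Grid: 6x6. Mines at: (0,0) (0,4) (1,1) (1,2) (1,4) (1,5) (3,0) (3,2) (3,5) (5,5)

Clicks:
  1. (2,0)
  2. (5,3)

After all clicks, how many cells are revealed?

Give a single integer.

Click 1 (2,0) count=2: revealed 1 new [(2,0)] -> total=1
Click 2 (5,3) count=0: revealed 10 new [(4,0) (4,1) (4,2) (4,3) (4,4) (5,0) (5,1) (5,2) (5,3) (5,4)] -> total=11

Answer: 11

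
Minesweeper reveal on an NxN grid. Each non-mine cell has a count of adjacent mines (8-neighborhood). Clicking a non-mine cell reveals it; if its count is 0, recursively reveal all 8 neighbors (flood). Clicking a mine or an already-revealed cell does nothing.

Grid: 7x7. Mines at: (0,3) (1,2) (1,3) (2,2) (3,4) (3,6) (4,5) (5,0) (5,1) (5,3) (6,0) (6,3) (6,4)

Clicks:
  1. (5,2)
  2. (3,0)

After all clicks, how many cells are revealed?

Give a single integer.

Answer: 11

Derivation:
Click 1 (5,2) count=3: revealed 1 new [(5,2)] -> total=1
Click 2 (3,0) count=0: revealed 10 new [(0,0) (0,1) (1,0) (1,1) (2,0) (2,1) (3,0) (3,1) (4,0) (4,1)] -> total=11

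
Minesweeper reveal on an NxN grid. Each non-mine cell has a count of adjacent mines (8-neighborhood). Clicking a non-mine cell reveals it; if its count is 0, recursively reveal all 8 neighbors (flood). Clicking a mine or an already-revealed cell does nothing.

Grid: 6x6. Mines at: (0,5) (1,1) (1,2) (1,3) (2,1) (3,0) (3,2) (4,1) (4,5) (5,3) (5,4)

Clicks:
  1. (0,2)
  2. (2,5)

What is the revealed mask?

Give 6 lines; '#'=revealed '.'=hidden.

Answer: ..#...
....##
....##
....##
......
......

Derivation:
Click 1 (0,2) count=3: revealed 1 new [(0,2)] -> total=1
Click 2 (2,5) count=0: revealed 6 new [(1,4) (1,5) (2,4) (2,5) (3,4) (3,5)] -> total=7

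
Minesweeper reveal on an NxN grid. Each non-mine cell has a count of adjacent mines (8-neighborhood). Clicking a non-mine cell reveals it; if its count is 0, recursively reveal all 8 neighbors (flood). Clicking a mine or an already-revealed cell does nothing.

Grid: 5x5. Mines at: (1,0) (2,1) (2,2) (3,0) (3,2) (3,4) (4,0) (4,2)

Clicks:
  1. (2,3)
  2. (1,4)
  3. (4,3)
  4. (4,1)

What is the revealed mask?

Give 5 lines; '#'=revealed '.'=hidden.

Click 1 (2,3) count=3: revealed 1 new [(2,3)] -> total=1
Click 2 (1,4) count=0: revealed 9 new [(0,1) (0,2) (0,3) (0,4) (1,1) (1,2) (1,3) (1,4) (2,4)] -> total=10
Click 3 (4,3) count=3: revealed 1 new [(4,3)] -> total=11
Click 4 (4,1) count=4: revealed 1 new [(4,1)] -> total=12

Answer: .####
.####
...##
.....
.#.#.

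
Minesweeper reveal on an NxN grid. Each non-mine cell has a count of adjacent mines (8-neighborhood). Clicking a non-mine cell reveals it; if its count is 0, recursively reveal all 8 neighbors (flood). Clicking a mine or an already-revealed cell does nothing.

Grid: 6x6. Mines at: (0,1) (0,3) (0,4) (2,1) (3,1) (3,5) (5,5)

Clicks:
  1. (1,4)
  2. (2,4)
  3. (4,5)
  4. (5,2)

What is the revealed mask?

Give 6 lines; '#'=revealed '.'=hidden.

Answer: ......
..###.
..###.
..###.
######
#####.

Derivation:
Click 1 (1,4) count=2: revealed 1 new [(1,4)] -> total=1
Click 2 (2,4) count=1: revealed 1 new [(2,4)] -> total=2
Click 3 (4,5) count=2: revealed 1 new [(4,5)] -> total=3
Click 4 (5,2) count=0: revealed 17 new [(1,2) (1,3) (2,2) (2,3) (3,2) (3,3) (3,4) (4,0) (4,1) (4,2) (4,3) (4,4) (5,0) (5,1) (5,2) (5,3) (5,4)] -> total=20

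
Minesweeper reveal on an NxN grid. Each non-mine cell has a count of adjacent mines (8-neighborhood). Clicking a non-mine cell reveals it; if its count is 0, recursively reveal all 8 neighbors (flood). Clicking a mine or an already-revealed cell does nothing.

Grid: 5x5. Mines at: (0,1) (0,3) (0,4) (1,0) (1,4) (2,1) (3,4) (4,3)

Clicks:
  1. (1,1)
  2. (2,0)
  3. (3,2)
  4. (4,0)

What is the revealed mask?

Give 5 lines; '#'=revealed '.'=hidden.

Answer: .....
.#...
#....
###..
###..

Derivation:
Click 1 (1,1) count=3: revealed 1 new [(1,1)] -> total=1
Click 2 (2,0) count=2: revealed 1 new [(2,0)] -> total=2
Click 3 (3,2) count=2: revealed 1 new [(3,2)] -> total=3
Click 4 (4,0) count=0: revealed 5 new [(3,0) (3,1) (4,0) (4,1) (4,2)] -> total=8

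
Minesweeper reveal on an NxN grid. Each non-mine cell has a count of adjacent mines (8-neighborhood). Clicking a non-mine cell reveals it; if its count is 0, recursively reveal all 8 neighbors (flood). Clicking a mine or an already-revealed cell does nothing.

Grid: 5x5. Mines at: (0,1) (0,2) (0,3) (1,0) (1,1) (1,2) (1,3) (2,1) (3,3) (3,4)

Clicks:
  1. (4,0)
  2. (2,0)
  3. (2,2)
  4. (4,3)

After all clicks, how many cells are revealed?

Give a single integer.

Answer: 9

Derivation:
Click 1 (4,0) count=0: revealed 6 new [(3,0) (3,1) (3,2) (4,0) (4,1) (4,2)] -> total=6
Click 2 (2,0) count=3: revealed 1 new [(2,0)] -> total=7
Click 3 (2,2) count=5: revealed 1 new [(2,2)] -> total=8
Click 4 (4,3) count=2: revealed 1 new [(4,3)] -> total=9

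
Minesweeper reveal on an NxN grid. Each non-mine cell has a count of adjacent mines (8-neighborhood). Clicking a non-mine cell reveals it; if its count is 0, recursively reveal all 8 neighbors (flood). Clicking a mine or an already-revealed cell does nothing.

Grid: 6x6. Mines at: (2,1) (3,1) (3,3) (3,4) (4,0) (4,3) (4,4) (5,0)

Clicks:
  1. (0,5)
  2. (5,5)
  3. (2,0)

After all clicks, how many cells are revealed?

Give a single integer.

Answer: 18

Derivation:
Click 1 (0,5) count=0: revealed 16 new [(0,0) (0,1) (0,2) (0,3) (0,4) (0,5) (1,0) (1,1) (1,2) (1,3) (1,4) (1,5) (2,2) (2,3) (2,4) (2,5)] -> total=16
Click 2 (5,5) count=1: revealed 1 new [(5,5)] -> total=17
Click 3 (2,0) count=2: revealed 1 new [(2,0)] -> total=18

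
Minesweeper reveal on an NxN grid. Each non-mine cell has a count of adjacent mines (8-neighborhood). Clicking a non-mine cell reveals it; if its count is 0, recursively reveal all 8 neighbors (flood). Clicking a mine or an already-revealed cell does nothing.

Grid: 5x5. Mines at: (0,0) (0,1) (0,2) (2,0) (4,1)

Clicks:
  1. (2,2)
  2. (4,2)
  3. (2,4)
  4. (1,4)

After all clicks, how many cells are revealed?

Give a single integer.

Click 1 (2,2) count=0: revealed 17 new [(0,3) (0,4) (1,1) (1,2) (1,3) (1,4) (2,1) (2,2) (2,3) (2,4) (3,1) (3,2) (3,3) (3,4) (4,2) (4,3) (4,4)] -> total=17
Click 2 (4,2) count=1: revealed 0 new [(none)] -> total=17
Click 3 (2,4) count=0: revealed 0 new [(none)] -> total=17
Click 4 (1,4) count=0: revealed 0 new [(none)] -> total=17

Answer: 17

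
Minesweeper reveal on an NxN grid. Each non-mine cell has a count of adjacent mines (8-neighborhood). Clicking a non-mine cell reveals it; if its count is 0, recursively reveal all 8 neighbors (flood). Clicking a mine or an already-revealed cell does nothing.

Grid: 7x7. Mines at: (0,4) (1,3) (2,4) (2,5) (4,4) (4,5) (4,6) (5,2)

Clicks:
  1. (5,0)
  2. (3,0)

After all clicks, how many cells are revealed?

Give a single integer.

Click 1 (5,0) count=0: revealed 22 new [(0,0) (0,1) (0,2) (1,0) (1,1) (1,2) (2,0) (2,1) (2,2) (2,3) (3,0) (3,1) (3,2) (3,3) (4,0) (4,1) (4,2) (4,3) (5,0) (5,1) (6,0) (6,1)] -> total=22
Click 2 (3,0) count=0: revealed 0 new [(none)] -> total=22

Answer: 22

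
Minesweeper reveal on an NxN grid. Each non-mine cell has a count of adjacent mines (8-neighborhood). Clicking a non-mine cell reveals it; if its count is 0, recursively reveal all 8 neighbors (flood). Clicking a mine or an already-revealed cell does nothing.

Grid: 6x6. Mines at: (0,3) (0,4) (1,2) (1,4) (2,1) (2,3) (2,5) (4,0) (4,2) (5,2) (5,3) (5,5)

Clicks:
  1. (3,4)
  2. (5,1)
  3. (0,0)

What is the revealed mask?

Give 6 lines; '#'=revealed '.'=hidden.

Click 1 (3,4) count=2: revealed 1 new [(3,4)] -> total=1
Click 2 (5,1) count=3: revealed 1 new [(5,1)] -> total=2
Click 3 (0,0) count=0: revealed 4 new [(0,0) (0,1) (1,0) (1,1)] -> total=6

Answer: ##....
##....
......
....#.
......
.#....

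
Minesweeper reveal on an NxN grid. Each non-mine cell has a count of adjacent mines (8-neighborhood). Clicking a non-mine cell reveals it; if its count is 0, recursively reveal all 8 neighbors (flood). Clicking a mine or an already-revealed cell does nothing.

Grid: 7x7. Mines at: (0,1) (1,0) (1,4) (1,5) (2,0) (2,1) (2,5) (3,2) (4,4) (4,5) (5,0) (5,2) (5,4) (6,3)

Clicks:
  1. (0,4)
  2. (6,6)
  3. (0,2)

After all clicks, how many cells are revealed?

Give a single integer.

Click 1 (0,4) count=2: revealed 1 new [(0,4)] -> total=1
Click 2 (6,6) count=0: revealed 4 new [(5,5) (5,6) (6,5) (6,6)] -> total=5
Click 3 (0,2) count=1: revealed 1 new [(0,2)] -> total=6

Answer: 6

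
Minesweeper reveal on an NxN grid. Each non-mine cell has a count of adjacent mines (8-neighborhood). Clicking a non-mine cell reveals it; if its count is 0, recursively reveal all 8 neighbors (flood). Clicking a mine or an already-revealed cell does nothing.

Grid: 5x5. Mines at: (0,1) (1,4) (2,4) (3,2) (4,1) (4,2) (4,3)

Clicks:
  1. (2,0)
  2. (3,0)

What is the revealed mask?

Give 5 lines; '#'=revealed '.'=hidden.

Click 1 (2,0) count=0: revealed 6 new [(1,0) (1,1) (2,0) (2,1) (3,0) (3,1)] -> total=6
Click 2 (3,0) count=1: revealed 0 new [(none)] -> total=6

Answer: .....
##...
##...
##...
.....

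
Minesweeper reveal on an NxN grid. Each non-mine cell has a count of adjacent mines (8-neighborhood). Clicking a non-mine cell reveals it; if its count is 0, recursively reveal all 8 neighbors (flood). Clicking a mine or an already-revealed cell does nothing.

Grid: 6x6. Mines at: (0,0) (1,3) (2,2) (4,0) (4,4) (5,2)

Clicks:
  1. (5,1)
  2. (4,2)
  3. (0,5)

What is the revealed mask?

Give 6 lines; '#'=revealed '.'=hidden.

Click 1 (5,1) count=2: revealed 1 new [(5,1)] -> total=1
Click 2 (4,2) count=1: revealed 1 new [(4,2)] -> total=2
Click 3 (0,5) count=0: revealed 8 new [(0,4) (0,5) (1,4) (1,5) (2,4) (2,5) (3,4) (3,5)] -> total=10

Answer: ....##
....##
....##
....##
..#...
.#....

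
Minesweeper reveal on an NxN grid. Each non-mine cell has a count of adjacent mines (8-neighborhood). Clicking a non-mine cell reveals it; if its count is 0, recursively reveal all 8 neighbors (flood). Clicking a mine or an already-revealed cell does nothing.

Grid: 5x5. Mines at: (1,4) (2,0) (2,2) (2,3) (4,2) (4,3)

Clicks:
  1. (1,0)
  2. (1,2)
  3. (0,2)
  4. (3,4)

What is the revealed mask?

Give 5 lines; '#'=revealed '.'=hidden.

Answer: ####.
####.
.....
....#
.....

Derivation:
Click 1 (1,0) count=1: revealed 1 new [(1,0)] -> total=1
Click 2 (1,2) count=2: revealed 1 new [(1,2)] -> total=2
Click 3 (0,2) count=0: revealed 6 new [(0,0) (0,1) (0,2) (0,3) (1,1) (1,3)] -> total=8
Click 4 (3,4) count=2: revealed 1 new [(3,4)] -> total=9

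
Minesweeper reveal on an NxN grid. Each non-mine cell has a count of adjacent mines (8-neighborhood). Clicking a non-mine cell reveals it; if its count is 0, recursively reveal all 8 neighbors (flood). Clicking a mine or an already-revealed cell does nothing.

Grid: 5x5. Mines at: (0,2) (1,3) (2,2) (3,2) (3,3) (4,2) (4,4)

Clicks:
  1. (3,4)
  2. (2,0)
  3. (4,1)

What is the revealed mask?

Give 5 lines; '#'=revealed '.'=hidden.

Answer: ##...
##...
##...
##..#
##...

Derivation:
Click 1 (3,4) count=2: revealed 1 new [(3,4)] -> total=1
Click 2 (2,0) count=0: revealed 10 new [(0,0) (0,1) (1,0) (1,1) (2,0) (2,1) (3,0) (3,1) (4,0) (4,1)] -> total=11
Click 3 (4,1) count=2: revealed 0 new [(none)] -> total=11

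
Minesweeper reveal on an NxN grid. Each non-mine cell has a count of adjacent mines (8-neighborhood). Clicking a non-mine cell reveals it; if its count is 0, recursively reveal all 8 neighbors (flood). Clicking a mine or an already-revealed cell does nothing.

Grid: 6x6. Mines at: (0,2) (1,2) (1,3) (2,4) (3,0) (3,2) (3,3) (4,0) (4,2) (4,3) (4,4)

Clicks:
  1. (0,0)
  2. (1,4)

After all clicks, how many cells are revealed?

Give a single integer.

Click 1 (0,0) count=0: revealed 6 new [(0,0) (0,1) (1,0) (1,1) (2,0) (2,1)] -> total=6
Click 2 (1,4) count=2: revealed 1 new [(1,4)] -> total=7

Answer: 7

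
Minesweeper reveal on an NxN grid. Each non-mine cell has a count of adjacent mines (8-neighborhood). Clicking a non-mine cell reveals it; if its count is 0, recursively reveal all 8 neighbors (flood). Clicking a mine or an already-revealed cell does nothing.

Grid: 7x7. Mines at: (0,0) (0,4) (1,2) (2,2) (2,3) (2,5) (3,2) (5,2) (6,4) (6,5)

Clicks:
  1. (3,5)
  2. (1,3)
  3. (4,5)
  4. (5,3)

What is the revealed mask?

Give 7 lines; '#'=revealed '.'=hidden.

Answer: .......
...#...
.......
...####
...####
...####
.......

Derivation:
Click 1 (3,5) count=1: revealed 1 new [(3,5)] -> total=1
Click 2 (1,3) count=4: revealed 1 new [(1,3)] -> total=2
Click 3 (4,5) count=0: revealed 11 new [(3,3) (3,4) (3,6) (4,3) (4,4) (4,5) (4,6) (5,3) (5,4) (5,5) (5,6)] -> total=13
Click 4 (5,3) count=2: revealed 0 new [(none)] -> total=13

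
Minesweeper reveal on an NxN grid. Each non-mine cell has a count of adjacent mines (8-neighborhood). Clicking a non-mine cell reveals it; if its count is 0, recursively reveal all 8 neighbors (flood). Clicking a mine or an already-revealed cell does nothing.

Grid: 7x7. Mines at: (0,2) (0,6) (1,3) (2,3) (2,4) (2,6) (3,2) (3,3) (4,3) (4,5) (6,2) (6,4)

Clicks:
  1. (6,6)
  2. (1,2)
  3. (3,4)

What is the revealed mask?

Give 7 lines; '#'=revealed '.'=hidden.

Answer: .......
..#....
.......
....#..
.......
.....##
.....##

Derivation:
Click 1 (6,6) count=0: revealed 4 new [(5,5) (5,6) (6,5) (6,6)] -> total=4
Click 2 (1,2) count=3: revealed 1 new [(1,2)] -> total=5
Click 3 (3,4) count=5: revealed 1 new [(3,4)] -> total=6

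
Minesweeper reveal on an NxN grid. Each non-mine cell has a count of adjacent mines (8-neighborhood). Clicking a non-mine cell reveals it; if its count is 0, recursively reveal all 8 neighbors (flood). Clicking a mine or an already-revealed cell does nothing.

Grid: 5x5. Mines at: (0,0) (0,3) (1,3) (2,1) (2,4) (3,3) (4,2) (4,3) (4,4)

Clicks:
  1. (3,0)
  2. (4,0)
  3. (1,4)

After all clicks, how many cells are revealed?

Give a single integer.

Answer: 5

Derivation:
Click 1 (3,0) count=1: revealed 1 new [(3,0)] -> total=1
Click 2 (4,0) count=0: revealed 3 new [(3,1) (4,0) (4,1)] -> total=4
Click 3 (1,4) count=3: revealed 1 new [(1,4)] -> total=5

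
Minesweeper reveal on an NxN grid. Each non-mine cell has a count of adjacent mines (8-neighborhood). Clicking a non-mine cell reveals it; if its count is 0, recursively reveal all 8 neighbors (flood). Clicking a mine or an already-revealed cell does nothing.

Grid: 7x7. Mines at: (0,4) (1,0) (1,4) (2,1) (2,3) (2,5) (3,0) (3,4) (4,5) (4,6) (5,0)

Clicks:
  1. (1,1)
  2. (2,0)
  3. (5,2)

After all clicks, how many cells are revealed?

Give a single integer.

Answer: 21

Derivation:
Click 1 (1,1) count=2: revealed 1 new [(1,1)] -> total=1
Click 2 (2,0) count=3: revealed 1 new [(2,0)] -> total=2
Click 3 (5,2) count=0: revealed 19 new [(3,1) (3,2) (3,3) (4,1) (4,2) (4,3) (4,4) (5,1) (5,2) (5,3) (5,4) (5,5) (5,6) (6,1) (6,2) (6,3) (6,4) (6,5) (6,6)] -> total=21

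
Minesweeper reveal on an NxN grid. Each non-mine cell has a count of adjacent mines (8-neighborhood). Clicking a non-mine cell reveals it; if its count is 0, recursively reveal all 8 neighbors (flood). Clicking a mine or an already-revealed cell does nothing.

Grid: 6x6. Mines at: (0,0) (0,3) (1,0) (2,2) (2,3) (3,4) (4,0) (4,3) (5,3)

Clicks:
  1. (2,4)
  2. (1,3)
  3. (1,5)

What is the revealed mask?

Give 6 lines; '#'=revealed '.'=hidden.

Click 1 (2,4) count=2: revealed 1 new [(2,4)] -> total=1
Click 2 (1,3) count=3: revealed 1 new [(1,3)] -> total=2
Click 3 (1,5) count=0: revealed 5 new [(0,4) (0,5) (1,4) (1,5) (2,5)] -> total=7

Answer: ....##
...###
....##
......
......
......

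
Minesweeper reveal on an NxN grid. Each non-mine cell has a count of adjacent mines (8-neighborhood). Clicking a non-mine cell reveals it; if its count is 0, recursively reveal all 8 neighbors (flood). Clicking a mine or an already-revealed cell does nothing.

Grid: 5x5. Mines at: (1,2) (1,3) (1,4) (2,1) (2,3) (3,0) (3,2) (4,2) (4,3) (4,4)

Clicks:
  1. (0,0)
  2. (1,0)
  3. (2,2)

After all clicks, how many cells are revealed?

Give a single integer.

Click 1 (0,0) count=0: revealed 4 new [(0,0) (0,1) (1,0) (1,1)] -> total=4
Click 2 (1,0) count=1: revealed 0 new [(none)] -> total=4
Click 3 (2,2) count=5: revealed 1 new [(2,2)] -> total=5

Answer: 5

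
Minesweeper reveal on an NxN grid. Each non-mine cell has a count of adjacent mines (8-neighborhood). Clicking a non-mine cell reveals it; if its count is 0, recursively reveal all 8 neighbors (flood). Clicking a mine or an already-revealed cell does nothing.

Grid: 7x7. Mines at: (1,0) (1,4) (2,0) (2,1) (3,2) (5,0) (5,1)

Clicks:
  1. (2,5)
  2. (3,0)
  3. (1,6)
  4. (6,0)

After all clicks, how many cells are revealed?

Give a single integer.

Answer: 29

Derivation:
Click 1 (2,5) count=1: revealed 1 new [(2,5)] -> total=1
Click 2 (3,0) count=2: revealed 1 new [(3,0)] -> total=2
Click 3 (1,6) count=0: revealed 26 new [(0,5) (0,6) (1,5) (1,6) (2,3) (2,4) (2,6) (3,3) (3,4) (3,5) (3,6) (4,2) (4,3) (4,4) (4,5) (4,6) (5,2) (5,3) (5,4) (5,5) (5,6) (6,2) (6,3) (6,4) (6,5) (6,6)] -> total=28
Click 4 (6,0) count=2: revealed 1 new [(6,0)] -> total=29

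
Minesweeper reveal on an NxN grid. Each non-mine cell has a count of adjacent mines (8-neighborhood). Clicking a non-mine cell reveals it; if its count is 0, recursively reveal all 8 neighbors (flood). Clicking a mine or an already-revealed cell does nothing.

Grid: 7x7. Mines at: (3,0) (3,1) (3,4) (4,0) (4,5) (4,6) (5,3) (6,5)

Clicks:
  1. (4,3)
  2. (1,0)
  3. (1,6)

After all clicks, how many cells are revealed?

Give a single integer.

Click 1 (4,3) count=2: revealed 1 new [(4,3)] -> total=1
Click 2 (1,0) count=0: revealed 23 new [(0,0) (0,1) (0,2) (0,3) (0,4) (0,5) (0,6) (1,0) (1,1) (1,2) (1,3) (1,4) (1,5) (1,6) (2,0) (2,1) (2,2) (2,3) (2,4) (2,5) (2,6) (3,5) (3,6)] -> total=24
Click 3 (1,6) count=0: revealed 0 new [(none)] -> total=24

Answer: 24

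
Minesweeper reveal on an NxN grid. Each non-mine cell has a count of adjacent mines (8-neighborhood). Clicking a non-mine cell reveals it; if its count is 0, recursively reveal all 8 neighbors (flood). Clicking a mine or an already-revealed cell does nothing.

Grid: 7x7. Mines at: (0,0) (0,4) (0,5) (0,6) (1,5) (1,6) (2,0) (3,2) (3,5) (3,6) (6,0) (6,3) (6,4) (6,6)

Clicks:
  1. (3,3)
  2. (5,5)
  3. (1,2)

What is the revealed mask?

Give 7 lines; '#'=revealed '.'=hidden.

Answer: .###...
.###...
.###...
...#...
.......
.....#.
.......

Derivation:
Click 1 (3,3) count=1: revealed 1 new [(3,3)] -> total=1
Click 2 (5,5) count=2: revealed 1 new [(5,5)] -> total=2
Click 3 (1,2) count=0: revealed 9 new [(0,1) (0,2) (0,3) (1,1) (1,2) (1,3) (2,1) (2,2) (2,3)] -> total=11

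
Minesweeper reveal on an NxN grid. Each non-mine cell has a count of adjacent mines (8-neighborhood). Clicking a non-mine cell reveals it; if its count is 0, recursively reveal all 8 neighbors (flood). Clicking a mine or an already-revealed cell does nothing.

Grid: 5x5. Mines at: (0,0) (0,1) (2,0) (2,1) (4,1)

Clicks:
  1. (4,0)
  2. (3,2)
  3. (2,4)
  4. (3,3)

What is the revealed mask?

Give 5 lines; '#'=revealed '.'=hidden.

Answer: ..###
..###
..###
..###
#.###

Derivation:
Click 1 (4,0) count=1: revealed 1 new [(4,0)] -> total=1
Click 2 (3,2) count=2: revealed 1 new [(3,2)] -> total=2
Click 3 (2,4) count=0: revealed 14 new [(0,2) (0,3) (0,4) (1,2) (1,3) (1,4) (2,2) (2,3) (2,4) (3,3) (3,4) (4,2) (4,3) (4,4)] -> total=16
Click 4 (3,3) count=0: revealed 0 new [(none)] -> total=16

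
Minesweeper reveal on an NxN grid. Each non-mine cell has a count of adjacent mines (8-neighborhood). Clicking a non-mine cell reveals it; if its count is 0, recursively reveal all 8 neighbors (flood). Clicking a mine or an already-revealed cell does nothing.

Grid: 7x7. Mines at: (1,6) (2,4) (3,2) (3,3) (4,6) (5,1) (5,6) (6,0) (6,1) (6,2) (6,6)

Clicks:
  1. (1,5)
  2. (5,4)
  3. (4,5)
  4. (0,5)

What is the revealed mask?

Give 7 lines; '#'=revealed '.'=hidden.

Answer: .....#.
.....#.
.......
.......
...###.
...###.
...###.

Derivation:
Click 1 (1,5) count=2: revealed 1 new [(1,5)] -> total=1
Click 2 (5,4) count=0: revealed 9 new [(4,3) (4,4) (4,5) (5,3) (5,4) (5,5) (6,3) (6,4) (6,5)] -> total=10
Click 3 (4,5) count=2: revealed 0 new [(none)] -> total=10
Click 4 (0,5) count=1: revealed 1 new [(0,5)] -> total=11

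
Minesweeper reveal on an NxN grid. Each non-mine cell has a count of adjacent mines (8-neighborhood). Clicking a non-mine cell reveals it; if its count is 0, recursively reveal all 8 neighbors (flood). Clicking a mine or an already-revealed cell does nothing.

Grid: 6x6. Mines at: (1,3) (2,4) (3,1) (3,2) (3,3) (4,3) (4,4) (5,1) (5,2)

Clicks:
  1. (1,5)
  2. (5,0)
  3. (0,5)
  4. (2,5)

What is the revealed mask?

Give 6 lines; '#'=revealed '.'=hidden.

Answer: ....##
....##
.....#
......
......
#.....

Derivation:
Click 1 (1,5) count=1: revealed 1 new [(1,5)] -> total=1
Click 2 (5,0) count=1: revealed 1 new [(5,0)] -> total=2
Click 3 (0,5) count=0: revealed 3 new [(0,4) (0,5) (1,4)] -> total=5
Click 4 (2,5) count=1: revealed 1 new [(2,5)] -> total=6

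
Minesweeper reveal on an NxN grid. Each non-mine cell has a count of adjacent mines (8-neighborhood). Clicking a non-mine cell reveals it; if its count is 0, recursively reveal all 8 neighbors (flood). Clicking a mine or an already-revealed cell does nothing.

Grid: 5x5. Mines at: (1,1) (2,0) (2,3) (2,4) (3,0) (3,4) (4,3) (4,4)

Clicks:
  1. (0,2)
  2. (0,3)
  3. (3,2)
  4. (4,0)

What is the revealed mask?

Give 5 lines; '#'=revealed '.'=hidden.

Answer: ..###
..###
.....
..#..
#....

Derivation:
Click 1 (0,2) count=1: revealed 1 new [(0,2)] -> total=1
Click 2 (0,3) count=0: revealed 5 new [(0,3) (0,4) (1,2) (1,3) (1,4)] -> total=6
Click 3 (3,2) count=2: revealed 1 new [(3,2)] -> total=7
Click 4 (4,0) count=1: revealed 1 new [(4,0)] -> total=8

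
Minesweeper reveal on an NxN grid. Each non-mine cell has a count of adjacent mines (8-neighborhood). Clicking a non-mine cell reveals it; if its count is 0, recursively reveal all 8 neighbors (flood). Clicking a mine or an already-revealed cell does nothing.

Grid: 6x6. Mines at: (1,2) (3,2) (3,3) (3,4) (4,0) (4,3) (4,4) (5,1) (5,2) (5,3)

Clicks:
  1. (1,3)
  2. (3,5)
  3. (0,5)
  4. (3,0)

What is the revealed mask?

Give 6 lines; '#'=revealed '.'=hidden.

Click 1 (1,3) count=1: revealed 1 new [(1,3)] -> total=1
Click 2 (3,5) count=2: revealed 1 new [(3,5)] -> total=2
Click 3 (0,5) count=0: revealed 8 new [(0,3) (0,4) (0,5) (1,4) (1,5) (2,3) (2,4) (2,5)] -> total=10
Click 4 (3,0) count=1: revealed 1 new [(3,0)] -> total=11

Answer: ...###
...###
...###
#....#
......
......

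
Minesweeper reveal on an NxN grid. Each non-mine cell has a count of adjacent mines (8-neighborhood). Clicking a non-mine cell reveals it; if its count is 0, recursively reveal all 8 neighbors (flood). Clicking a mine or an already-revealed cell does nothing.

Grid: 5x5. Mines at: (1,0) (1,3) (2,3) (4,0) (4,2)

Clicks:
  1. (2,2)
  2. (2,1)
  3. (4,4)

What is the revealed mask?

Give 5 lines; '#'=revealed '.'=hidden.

Click 1 (2,2) count=2: revealed 1 new [(2,2)] -> total=1
Click 2 (2,1) count=1: revealed 1 new [(2,1)] -> total=2
Click 3 (4,4) count=0: revealed 4 new [(3,3) (3,4) (4,3) (4,4)] -> total=6

Answer: .....
.....
.##..
...##
...##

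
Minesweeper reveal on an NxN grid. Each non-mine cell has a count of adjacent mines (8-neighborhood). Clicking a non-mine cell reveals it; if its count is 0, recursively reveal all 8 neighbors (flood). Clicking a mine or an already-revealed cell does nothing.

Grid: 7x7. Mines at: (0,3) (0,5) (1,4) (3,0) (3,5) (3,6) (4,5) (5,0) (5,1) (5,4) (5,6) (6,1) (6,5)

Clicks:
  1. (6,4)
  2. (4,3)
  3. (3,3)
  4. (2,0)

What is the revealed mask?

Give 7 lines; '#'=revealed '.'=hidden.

Answer: ###....
####...
#####..
.####..
.####..
.......
....#..

Derivation:
Click 1 (6,4) count=2: revealed 1 new [(6,4)] -> total=1
Click 2 (4,3) count=1: revealed 1 new [(4,3)] -> total=2
Click 3 (3,3) count=0: revealed 19 new [(0,0) (0,1) (0,2) (1,0) (1,1) (1,2) (1,3) (2,0) (2,1) (2,2) (2,3) (2,4) (3,1) (3,2) (3,3) (3,4) (4,1) (4,2) (4,4)] -> total=21
Click 4 (2,0) count=1: revealed 0 new [(none)] -> total=21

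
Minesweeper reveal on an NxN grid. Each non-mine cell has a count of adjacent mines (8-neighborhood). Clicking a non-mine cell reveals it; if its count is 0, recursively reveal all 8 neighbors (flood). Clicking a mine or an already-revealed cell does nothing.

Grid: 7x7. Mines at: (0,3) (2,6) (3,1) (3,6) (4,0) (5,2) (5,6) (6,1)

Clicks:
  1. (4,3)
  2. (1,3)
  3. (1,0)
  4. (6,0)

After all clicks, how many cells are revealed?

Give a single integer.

Answer: 12

Derivation:
Click 1 (4,3) count=1: revealed 1 new [(4,3)] -> total=1
Click 2 (1,3) count=1: revealed 1 new [(1,3)] -> total=2
Click 3 (1,0) count=0: revealed 9 new [(0,0) (0,1) (0,2) (1,0) (1,1) (1,2) (2,0) (2,1) (2,2)] -> total=11
Click 4 (6,0) count=1: revealed 1 new [(6,0)] -> total=12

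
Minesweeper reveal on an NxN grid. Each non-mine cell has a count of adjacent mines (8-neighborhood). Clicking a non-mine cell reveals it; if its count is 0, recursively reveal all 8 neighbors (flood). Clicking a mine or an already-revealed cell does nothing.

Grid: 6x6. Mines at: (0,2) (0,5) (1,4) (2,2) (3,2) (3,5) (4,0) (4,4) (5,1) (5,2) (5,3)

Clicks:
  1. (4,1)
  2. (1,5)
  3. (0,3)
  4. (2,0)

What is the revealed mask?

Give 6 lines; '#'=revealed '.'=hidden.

Answer: ##.#..
##...#
##....
##....
.#....
......

Derivation:
Click 1 (4,1) count=4: revealed 1 new [(4,1)] -> total=1
Click 2 (1,5) count=2: revealed 1 new [(1,5)] -> total=2
Click 3 (0,3) count=2: revealed 1 new [(0,3)] -> total=3
Click 4 (2,0) count=0: revealed 8 new [(0,0) (0,1) (1,0) (1,1) (2,0) (2,1) (3,0) (3,1)] -> total=11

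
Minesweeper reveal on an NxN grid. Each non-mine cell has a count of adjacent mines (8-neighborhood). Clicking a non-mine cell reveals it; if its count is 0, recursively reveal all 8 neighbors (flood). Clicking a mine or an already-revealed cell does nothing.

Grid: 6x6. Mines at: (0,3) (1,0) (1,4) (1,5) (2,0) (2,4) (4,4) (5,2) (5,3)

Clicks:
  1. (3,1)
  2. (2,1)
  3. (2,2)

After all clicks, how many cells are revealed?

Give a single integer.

Click 1 (3,1) count=1: revealed 1 new [(3,1)] -> total=1
Click 2 (2,1) count=2: revealed 1 new [(2,1)] -> total=2
Click 3 (2,2) count=0: revealed 10 new [(1,1) (1,2) (1,3) (2,2) (2,3) (3,2) (3,3) (4,1) (4,2) (4,3)] -> total=12

Answer: 12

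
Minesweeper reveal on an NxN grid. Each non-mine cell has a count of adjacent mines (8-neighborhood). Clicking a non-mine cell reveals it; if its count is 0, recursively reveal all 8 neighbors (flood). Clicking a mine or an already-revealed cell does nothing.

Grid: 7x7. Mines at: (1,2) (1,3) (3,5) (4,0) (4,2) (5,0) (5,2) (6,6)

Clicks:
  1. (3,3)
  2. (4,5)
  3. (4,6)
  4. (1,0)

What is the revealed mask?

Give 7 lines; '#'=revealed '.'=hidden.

Answer: ##.....
##.....
##.....
##.#...
.....##
.......
.......

Derivation:
Click 1 (3,3) count=1: revealed 1 new [(3,3)] -> total=1
Click 2 (4,5) count=1: revealed 1 new [(4,5)] -> total=2
Click 3 (4,6) count=1: revealed 1 new [(4,6)] -> total=3
Click 4 (1,0) count=0: revealed 8 new [(0,0) (0,1) (1,0) (1,1) (2,0) (2,1) (3,0) (3,1)] -> total=11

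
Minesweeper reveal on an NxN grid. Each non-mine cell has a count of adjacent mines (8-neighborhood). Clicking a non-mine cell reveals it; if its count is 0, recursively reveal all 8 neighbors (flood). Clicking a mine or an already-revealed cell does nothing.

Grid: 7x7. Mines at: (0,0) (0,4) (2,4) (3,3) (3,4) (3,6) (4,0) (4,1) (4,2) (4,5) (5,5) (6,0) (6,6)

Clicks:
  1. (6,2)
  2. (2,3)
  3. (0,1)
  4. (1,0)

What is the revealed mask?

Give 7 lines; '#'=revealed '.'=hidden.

Click 1 (6,2) count=0: revealed 8 new [(5,1) (5,2) (5,3) (5,4) (6,1) (6,2) (6,3) (6,4)] -> total=8
Click 2 (2,3) count=3: revealed 1 new [(2,3)] -> total=9
Click 3 (0,1) count=1: revealed 1 new [(0,1)] -> total=10
Click 4 (1,0) count=1: revealed 1 new [(1,0)] -> total=11

Answer: .#.....
#......
...#...
.......
.......
.####..
.####..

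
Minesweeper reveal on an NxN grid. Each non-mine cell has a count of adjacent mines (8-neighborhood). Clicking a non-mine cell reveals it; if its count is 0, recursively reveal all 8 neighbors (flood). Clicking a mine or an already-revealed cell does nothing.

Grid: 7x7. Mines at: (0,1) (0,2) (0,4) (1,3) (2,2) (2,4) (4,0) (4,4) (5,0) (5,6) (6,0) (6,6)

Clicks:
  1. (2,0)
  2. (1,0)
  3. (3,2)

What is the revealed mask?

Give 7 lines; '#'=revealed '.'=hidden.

Click 1 (2,0) count=0: revealed 6 new [(1,0) (1,1) (2,0) (2,1) (3,0) (3,1)] -> total=6
Click 2 (1,0) count=1: revealed 0 new [(none)] -> total=6
Click 3 (3,2) count=1: revealed 1 new [(3,2)] -> total=7

Answer: .......
##.....
##.....
###....
.......
.......
.......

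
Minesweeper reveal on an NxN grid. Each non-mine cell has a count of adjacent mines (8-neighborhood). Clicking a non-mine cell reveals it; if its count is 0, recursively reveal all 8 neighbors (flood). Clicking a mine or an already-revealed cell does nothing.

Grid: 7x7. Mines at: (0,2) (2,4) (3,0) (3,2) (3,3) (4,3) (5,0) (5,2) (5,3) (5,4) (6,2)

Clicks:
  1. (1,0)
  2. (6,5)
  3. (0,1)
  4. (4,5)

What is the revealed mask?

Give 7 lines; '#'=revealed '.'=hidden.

Click 1 (1,0) count=0: revealed 6 new [(0,0) (0,1) (1,0) (1,1) (2,0) (2,1)] -> total=6
Click 2 (6,5) count=1: revealed 1 new [(6,5)] -> total=7
Click 3 (0,1) count=1: revealed 0 new [(none)] -> total=7
Click 4 (4,5) count=1: revealed 1 new [(4,5)] -> total=8

Answer: ##.....
##.....
##.....
.......
.....#.
.......
.....#.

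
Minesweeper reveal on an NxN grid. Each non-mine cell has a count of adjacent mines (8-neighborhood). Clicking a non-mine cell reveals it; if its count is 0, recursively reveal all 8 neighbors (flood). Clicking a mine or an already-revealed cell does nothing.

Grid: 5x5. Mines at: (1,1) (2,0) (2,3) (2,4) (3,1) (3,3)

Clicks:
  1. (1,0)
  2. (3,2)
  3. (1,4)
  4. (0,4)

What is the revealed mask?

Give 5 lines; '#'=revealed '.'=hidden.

Answer: ..###
#.###
.....
..#..
.....

Derivation:
Click 1 (1,0) count=2: revealed 1 new [(1,0)] -> total=1
Click 2 (3,2) count=3: revealed 1 new [(3,2)] -> total=2
Click 3 (1,4) count=2: revealed 1 new [(1,4)] -> total=3
Click 4 (0,4) count=0: revealed 5 new [(0,2) (0,3) (0,4) (1,2) (1,3)] -> total=8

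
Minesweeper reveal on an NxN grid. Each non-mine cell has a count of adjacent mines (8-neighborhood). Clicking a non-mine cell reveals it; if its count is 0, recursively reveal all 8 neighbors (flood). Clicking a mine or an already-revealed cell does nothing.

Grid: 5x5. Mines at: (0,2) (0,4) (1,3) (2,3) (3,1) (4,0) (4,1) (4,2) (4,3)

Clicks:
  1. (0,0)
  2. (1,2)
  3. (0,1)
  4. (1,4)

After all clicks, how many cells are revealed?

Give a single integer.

Click 1 (0,0) count=0: revealed 6 new [(0,0) (0,1) (1,0) (1,1) (2,0) (2,1)] -> total=6
Click 2 (1,2) count=3: revealed 1 new [(1,2)] -> total=7
Click 3 (0,1) count=1: revealed 0 new [(none)] -> total=7
Click 4 (1,4) count=3: revealed 1 new [(1,4)] -> total=8

Answer: 8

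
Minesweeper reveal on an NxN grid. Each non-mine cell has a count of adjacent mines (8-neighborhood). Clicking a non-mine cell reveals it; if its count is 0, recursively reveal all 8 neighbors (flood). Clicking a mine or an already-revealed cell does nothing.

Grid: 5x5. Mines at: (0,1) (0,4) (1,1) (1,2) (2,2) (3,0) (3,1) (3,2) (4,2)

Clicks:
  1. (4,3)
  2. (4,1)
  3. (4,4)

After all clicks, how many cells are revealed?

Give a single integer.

Click 1 (4,3) count=2: revealed 1 new [(4,3)] -> total=1
Click 2 (4,1) count=4: revealed 1 new [(4,1)] -> total=2
Click 3 (4,4) count=0: revealed 7 new [(1,3) (1,4) (2,3) (2,4) (3,3) (3,4) (4,4)] -> total=9

Answer: 9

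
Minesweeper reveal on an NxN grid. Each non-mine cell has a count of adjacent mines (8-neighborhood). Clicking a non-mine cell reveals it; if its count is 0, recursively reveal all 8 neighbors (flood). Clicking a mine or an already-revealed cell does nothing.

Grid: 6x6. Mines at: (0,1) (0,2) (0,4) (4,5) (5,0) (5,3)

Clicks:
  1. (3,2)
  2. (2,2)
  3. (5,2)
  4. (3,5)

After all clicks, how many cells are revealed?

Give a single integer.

Answer: 24

Derivation:
Click 1 (3,2) count=0: revealed 23 new [(1,0) (1,1) (1,2) (1,3) (1,4) (1,5) (2,0) (2,1) (2,2) (2,3) (2,4) (2,5) (3,0) (3,1) (3,2) (3,3) (3,4) (3,5) (4,0) (4,1) (4,2) (4,3) (4,4)] -> total=23
Click 2 (2,2) count=0: revealed 0 new [(none)] -> total=23
Click 3 (5,2) count=1: revealed 1 new [(5,2)] -> total=24
Click 4 (3,5) count=1: revealed 0 new [(none)] -> total=24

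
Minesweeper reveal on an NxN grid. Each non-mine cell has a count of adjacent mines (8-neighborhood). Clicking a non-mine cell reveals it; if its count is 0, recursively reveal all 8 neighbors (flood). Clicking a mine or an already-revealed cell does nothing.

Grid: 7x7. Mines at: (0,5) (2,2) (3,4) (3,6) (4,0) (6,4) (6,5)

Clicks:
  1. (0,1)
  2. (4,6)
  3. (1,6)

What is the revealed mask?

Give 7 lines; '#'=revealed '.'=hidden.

Click 1 (0,1) count=0: revealed 14 new [(0,0) (0,1) (0,2) (0,3) (0,4) (1,0) (1,1) (1,2) (1,3) (1,4) (2,0) (2,1) (3,0) (3,1)] -> total=14
Click 2 (4,6) count=1: revealed 1 new [(4,6)] -> total=15
Click 3 (1,6) count=1: revealed 1 new [(1,6)] -> total=16

Answer: #####..
#####.#
##.....
##.....
......#
.......
.......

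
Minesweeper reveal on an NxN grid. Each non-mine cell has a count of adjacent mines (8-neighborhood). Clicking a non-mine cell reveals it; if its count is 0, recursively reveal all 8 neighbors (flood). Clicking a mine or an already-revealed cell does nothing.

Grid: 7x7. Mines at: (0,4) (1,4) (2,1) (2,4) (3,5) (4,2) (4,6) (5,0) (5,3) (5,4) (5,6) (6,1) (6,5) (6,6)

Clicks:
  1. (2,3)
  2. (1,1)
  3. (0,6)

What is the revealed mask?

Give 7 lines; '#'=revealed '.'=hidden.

Click 1 (2,3) count=2: revealed 1 new [(2,3)] -> total=1
Click 2 (1,1) count=1: revealed 1 new [(1,1)] -> total=2
Click 3 (0,6) count=0: revealed 6 new [(0,5) (0,6) (1,5) (1,6) (2,5) (2,6)] -> total=8

Answer: .....##
.#...##
...#.##
.......
.......
.......
.......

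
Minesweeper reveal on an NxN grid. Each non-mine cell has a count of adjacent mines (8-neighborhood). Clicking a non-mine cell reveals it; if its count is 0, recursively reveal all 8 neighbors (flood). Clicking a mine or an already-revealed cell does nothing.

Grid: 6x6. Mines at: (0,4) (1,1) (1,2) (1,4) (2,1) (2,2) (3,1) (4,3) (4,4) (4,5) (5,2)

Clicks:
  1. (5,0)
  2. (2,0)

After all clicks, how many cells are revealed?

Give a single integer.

Click 1 (5,0) count=0: revealed 4 new [(4,0) (4,1) (5,0) (5,1)] -> total=4
Click 2 (2,0) count=3: revealed 1 new [(2,0)] -> total=5

Answer: 5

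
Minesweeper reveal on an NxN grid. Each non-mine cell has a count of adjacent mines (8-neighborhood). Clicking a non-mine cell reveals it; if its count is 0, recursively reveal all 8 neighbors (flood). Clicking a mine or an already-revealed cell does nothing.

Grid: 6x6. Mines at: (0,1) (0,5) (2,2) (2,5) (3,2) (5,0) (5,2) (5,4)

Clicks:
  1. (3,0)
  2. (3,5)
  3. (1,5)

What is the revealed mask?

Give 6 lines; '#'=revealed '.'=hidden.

Click 1 (3,0) count=0: revealed 8 new [(1,0) (1,1) (2,0) (2,1) (3,0) (3,1) (4,0) (4,1)] -> total=8
Click 2 (3,5) count=1: revealed 1 new [(3,5)] -> total=9
Click 3 (1,5) count=2: revealed 1 new [(1,5)] -> total=10

Answer: ......
##...#
##....
##...#
##....
......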